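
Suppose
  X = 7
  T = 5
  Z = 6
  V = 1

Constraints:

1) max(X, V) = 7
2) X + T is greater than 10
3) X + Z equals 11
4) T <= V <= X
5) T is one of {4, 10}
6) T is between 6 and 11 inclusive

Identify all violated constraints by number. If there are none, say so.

Constraints 3, 4, 5, and 6 are violated.

1) max(7, 1) = 7 — holds.
2) X + T = 7 + 5 = 12; 12 > 10 — holds.
3) X + Z = 7 + 6 = 13, not 11 — does not hold.
4) values 5, 1, 7; T = 5 is not <= V = 1 — does not hold.
5) T = 5 is not in {4, 10} — does not hold.
6) T = 5 is outside [6, 11] — does not hold.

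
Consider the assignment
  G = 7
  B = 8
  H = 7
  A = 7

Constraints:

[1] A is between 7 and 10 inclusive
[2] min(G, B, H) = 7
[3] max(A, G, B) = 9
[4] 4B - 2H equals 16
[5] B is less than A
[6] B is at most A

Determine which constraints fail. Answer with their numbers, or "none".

[1] A = 7 lies in [7, 10] — holds.
[2] min(7, 8, 7) = 7 — holds.
[3] max(7, 7, 8) = 8, not 9 — does not hold.
[4] 4B - 2H = 4(8) - 2(7) = 18, not 16 — does not hold.
[5] B = 8, A = 7; 8 ≥ 7 (want <) — does not hold.
[6] B = 8, A = 7; 8 > 7 (want ≤) — does not hold.

Constraints 3, 4, 5, and 6 are violated.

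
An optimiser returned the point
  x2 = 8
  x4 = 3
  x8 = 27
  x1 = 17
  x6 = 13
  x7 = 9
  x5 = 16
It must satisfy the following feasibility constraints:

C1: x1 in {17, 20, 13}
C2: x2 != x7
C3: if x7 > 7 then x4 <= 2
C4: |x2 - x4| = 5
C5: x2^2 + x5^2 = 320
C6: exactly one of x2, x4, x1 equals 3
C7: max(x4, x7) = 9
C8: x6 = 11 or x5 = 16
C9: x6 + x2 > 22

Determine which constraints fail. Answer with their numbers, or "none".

Constraints 3 and 9 do not hold.

C1: x1 = 17 is in {17, 20, 13} — holds.
C2: x2 = 8, x7 = 9; distinct — holds.
C3: x7 = 9 > 7, so we need x4 ≤ 2; but x4 = 3 > 2 — fails.
C4: |8 - 3| = 5 — holds.
C5: x2^2 + x5^2 = 8^2 + 16^2 = 64 + 256 = 320 — holds.
C6: x2=8, x4=3, x1=17; 1 of them equals 3 — holds.
C7: max(3, 9) = 9 — holds.
C8: x6 = 13 ≠ 11, but x5 = 16 = 16 (second disjunct) — holds.
C9: x6 + x2 = 13 + 8 = 21; 21 ≤ 22, bound 22 not met — fails.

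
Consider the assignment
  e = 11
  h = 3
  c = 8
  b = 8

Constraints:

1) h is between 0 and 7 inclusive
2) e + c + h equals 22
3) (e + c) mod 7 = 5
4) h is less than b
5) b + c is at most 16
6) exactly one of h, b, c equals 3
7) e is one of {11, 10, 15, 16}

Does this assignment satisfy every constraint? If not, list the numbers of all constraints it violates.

Yes — all constraints hold.

1) h = 3 lies in [0, 7]  ✔
2) e + c + h = 11 + 8 + 3 = 22  ✔
3) e + c = 19; 19 mod 7 = 5  ✔
4) h = 3, b = 8; 3 < 8  ✔
5) b + c = 8 + 8 = 16; 16 ≤ 16  ✔
6) h=3, b=8, c=8; 1 of them equals 3  ✔
7) e = 11 is in {11, 10, 15, 16}  ✔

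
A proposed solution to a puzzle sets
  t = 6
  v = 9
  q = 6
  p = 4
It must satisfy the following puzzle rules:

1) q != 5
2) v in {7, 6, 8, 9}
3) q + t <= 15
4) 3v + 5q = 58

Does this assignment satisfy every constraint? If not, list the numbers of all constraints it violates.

1) q = 6, and 6 ≠ 5  holds
2) v = 9 is in {7, 6, 8, 9}  holds
3) q + t = 6 + 6 = 12; 12 ≤ 15  holds
4) 3v + 5q = 3(9) + 5(6) = 57, not 58  fails

Constraint 4 does not hold.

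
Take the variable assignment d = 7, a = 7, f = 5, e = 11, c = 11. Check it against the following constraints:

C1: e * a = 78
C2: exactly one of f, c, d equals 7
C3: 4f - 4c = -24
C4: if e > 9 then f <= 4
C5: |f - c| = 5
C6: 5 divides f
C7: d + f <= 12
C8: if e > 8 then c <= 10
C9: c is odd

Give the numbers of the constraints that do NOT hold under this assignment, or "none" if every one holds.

C1: e * a = 11 * 7 = 77, not 78 — violated.
C2: f=5, c=11, d=7; 1 of them equals 7 — OK.
C3: 4f - 4c = 4(5) - 4(11) = -24 — OK.
C4: e = 11 > 9, so we need f ≤ 4; but f = 5 > 4 — violated.
C5: |5 - 11| = 6, not 5 — violated.
C6: 5 / 5 = 1, so 5 divides 5 — OK.
C7: d + f = 7 + 5 = 12; 12 ≤ 12 — OK.
C8: e = 11 > 8, so we need c ≤ 10; but c = 11 > 10 — violated.
C9: c = 11 is odd — OK.

Violated: 1, 4, 5, 8.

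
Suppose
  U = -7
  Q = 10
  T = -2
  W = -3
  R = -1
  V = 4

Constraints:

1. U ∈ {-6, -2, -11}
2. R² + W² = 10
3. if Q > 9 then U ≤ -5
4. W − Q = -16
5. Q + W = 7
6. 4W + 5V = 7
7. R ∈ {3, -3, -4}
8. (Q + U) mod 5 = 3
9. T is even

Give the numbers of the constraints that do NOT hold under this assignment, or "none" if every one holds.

1. U = -7 is not in {-6, -2, -11}  fails
2. R² + W² = (-1)² + (-3)² = 1 + 9 = 10  holds
3. Q = 10 > 9, so we need U ≤ -5; U = -7 ≤ -5  holds
4. W − Q = -3 − 10 = -13, not -16  fails
5. Q + W = 10 + (-3) = 7  holds
6. 4W + 5V = 4(-3) + 5(4) = 8, not 7  fails
7. R = -1 is not in {3, -3, -4}  fails
8. Q + U = 3; 3 mod 5 = 3  holds
9. T = -2 is even  holds

The assignment fails constraints 1, 4, 6, and 7.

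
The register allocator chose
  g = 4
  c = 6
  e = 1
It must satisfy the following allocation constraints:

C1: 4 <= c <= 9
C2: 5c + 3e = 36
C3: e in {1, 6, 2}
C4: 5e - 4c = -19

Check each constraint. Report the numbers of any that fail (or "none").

C1: c = 6 lies in [4, 9]  ✓
C2: 5c + 3e = 5(6) + 3(1) = 33, not 36  ✗
C3: e = 1 is in {1, 6, 2}  ✓
C4: 5e - 4c = 5(1) - 4(6) = -19  ✓

Constraint 2 does not hold.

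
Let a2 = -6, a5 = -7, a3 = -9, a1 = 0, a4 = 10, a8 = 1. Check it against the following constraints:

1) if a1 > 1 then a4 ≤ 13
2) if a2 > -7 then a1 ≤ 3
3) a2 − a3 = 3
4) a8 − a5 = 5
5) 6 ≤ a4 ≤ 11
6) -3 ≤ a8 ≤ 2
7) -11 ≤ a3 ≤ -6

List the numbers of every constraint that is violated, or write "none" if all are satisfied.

The assignment fails constraint 4.

1) a1 = 0, not > 1; antecedent false, conditional vacuously true  OK
2) a2 = -6 > -7, so we need a1 ≤ 3; a1 = 0 ≤ 3  OK
3) a2 − a3 = -6 − (-9) = 3  OK
4) a8 − a5 = 1 − (-7) = 8, not 5  FAIL
5) a4 = 10 lies in [6, 11]  OK
6) a8 = 1 lies in [-3, 2]  OK
7) a3 = -9 lies in [-11, -6]  OK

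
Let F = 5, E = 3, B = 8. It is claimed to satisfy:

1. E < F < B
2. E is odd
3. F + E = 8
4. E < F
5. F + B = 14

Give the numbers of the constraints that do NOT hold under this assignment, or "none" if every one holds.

Constraint 5 is violated.

1. values 3 < 5 < 8 — satisfied.
2. E = 3 is odd — satisfied.
3. F + E = 5 + 3 = 8 — satisfied.
4. E = 3, F = 5; 3 < 5 — satisfied.
5. F + B = 5 + 8 = 13, not 14 — violated.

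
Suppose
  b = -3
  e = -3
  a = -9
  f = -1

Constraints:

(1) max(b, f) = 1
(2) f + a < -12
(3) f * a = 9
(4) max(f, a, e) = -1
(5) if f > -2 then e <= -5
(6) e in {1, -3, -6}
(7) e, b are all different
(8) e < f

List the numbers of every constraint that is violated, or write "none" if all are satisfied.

The assignment fails constraints 1, 2, 5, 7.

(1) max(-3, -1) = -1, not 1 — violated.
(2) f + a = -1 + (-9) = -10; -10 ≥ -12, bound -12 not met — violated.
(3) f * a = -1 * (-9) = 9 — satisfied.
(4) max(-1, -9, -3) = -1 — satisfied.
(5) f = -1 > -2, so we need e ≤ -5; but e = -3 > -5 — violated.
(6) e = -3 is in {1, -3, -6} — satisfied.
(7) e = b = -3, not all different — violated.
(8) e = -3, f = -1; -3 < -1 — satisfied.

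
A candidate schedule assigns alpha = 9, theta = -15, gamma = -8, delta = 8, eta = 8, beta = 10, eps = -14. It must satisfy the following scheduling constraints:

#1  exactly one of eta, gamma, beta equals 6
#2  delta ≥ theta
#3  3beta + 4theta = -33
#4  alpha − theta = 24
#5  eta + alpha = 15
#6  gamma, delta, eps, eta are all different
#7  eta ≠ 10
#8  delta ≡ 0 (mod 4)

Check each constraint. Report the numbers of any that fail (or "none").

#1 eta=8, gamma=-8, beta=10; 0 of them equal 6, not exactly one — fails.
#2 delta = 8, theta = -15; 8 ≥ -15 — holds.
#3 3beta + 4theta = 3(10) + 4(-15) = -30, not -33 — fails.
#4 alpha − theta = 9 − (-15) = 24 — holds.
#5 eta + alpha = 8 + 9 = 17, not 15 — fails.
#6 delta = eta = 8, not all different — fails.
#7 eta = 8, and 8 ≠ 10 — holds.
#8 8 mod 4 = 0 — holds.

No — constraints 1, 3, 5, and 6 are not satisfied.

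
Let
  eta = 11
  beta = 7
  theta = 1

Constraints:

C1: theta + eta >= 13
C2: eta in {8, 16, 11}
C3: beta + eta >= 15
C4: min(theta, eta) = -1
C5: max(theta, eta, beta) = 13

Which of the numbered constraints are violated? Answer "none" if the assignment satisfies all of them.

C1: theta + eta = 1 + 11 = 12; 12 < 13, bound 13 not met — does not hold.
C2: eta = 11 is in {8, 16, 11} — holds.
C3: beta + eta = 7 + 11 = 18; 18 ≥ 15 — holds.
C4: min(1, 11) = 1, not -1 — does not hold.
C5: max(1, 11, 7) = 11, not 13 — does not hold.

Violated: 1, 4, and 5.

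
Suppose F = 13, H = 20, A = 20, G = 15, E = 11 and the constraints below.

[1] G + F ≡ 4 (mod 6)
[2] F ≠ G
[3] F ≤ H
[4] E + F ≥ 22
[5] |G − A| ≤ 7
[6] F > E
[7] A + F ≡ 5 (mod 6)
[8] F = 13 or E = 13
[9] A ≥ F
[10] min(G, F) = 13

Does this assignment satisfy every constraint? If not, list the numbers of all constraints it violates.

[1] G + F = 28; 28 mod 6 = 4 — holds.
[2] F = 13, G = 15; distinct — holds.
[3] F = 13, H = 20; 13 ≤ 20 — holds.
[4] E + F = 11 + 13 = 24; 24 ≥ 22 — holds.
[5] |15 − 20| = 5; 5 ≤ 7 — holds.
[6] F = 13, E = 11; 13 > 11 — holds.
[7] A + F = 33; 33 mod 6 = 3, not 5 — fails.
[8] F = 13 = 13 (first disjunct) — holds.
[9] A = 20, F = 13; 20 ≥ 13 — holds.
[10] min(15, 13) = 13 — holds.

Constraint 7 is violated.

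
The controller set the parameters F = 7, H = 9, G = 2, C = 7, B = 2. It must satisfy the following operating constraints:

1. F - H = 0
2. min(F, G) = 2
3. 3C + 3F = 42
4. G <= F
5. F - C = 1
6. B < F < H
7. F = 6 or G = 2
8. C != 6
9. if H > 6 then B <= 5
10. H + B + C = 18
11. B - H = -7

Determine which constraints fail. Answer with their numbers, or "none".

The assignment fails constraints 1, 5.

1. F - H = 7 - 9 = -2, not 0  no
2. min(7, 2) = 2  yes
3. 3C + 3F = 3(7) + 3(7) = 42  yes
4. G = 2, F = 7; 2 ≤ 7  yes
5. F - C = 7 - 7 = 0, not 1  no
6. values 2 < 7 < 9  yes
7. F = 7 ≠ 6, but G = 2 = 2 (second disjunct)  yes
8. C = 7, and 7 ≠ 6  yes
9. H = 9 > 6, so we need B ≤ 5; B = 2 ≤ 5  yes
10. H + B + C = 9 + 2 + 7 = 18  yes
11. B - H = 2 - 9 = -7  yes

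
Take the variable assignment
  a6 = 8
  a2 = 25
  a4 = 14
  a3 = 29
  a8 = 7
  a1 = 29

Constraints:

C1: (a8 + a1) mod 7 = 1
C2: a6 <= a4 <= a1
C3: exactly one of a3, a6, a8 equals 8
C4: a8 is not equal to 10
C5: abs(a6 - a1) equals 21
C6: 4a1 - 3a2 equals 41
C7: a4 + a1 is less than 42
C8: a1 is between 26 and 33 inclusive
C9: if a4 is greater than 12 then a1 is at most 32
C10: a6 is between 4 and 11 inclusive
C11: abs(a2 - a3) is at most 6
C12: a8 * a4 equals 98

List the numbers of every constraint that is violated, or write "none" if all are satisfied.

No — constraint 7 is not satisfied.

C1: a8 + a1 = 36; 36 mod 7 = 1 — OK.
C2: values 8 <= 14 <= 29 — OK.
C3: a3=29, a6=8, a8=7; 1 of them equals 8 — OK.
C4: a8 = 7, and 7 ≠ 10 — OK.
C5: abs(8 - 29) = 21 — OK.
C6: 4a1 - 3a2 = 4(29) - 3(25) = 41 — OK.
C7: a4 + a1 = 14 + 29 = 43; 43 ≥ 42, bound 42 not met — violated.
C8: a1 = 29 lies in [26, 33] — OK.
C9: a4 = 14 > 12, so we need a1 ≤ 32; a1 = 29 ≤ 32 — OK.
C10: a6 = 8 lies in [4, 11] — OK.
C11: abs(25 - 29) = 4; 4 ≤ 6 — OK.
C12: a8 * a4 = 7 * 14 = 98 — OK.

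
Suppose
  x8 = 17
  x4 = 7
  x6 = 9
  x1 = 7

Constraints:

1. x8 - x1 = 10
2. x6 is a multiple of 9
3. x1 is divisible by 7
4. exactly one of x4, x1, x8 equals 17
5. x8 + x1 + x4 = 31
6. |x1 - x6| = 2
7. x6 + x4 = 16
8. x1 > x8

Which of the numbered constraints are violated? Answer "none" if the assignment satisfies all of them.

1. x8 - x1 = 17 - 7 = 10 — holds.
2. 9 / 9 = 1, so 9 divides 9 — holds.
3. 7 / 7 = 1, so 7 divides 7 — holds.
4. x4=7, x1=7, x8=17; 1 of them equals 17 — holds.
5. x8 + x1 + x4 = 17 + 7 + 7 = 31 — holds.
6. |7 - 9| = 2 — holds.
7. x6 + x4 = 9 + 7 = 16 — holds.
8. x1 = 7, x8 = 17; 7 ≤ 17 (want >) — fails.

No — constraint 8 is not satisfied.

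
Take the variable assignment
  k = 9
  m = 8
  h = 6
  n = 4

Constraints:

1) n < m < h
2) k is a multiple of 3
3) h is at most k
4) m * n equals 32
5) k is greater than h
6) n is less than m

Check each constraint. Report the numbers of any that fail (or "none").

1) values 4, 8, 6; m = 8 is not < h = 6  no
2) 9 / 3 = 3, so 3 divides 9  yes
3) h = 6, k = 9; 6 ≤ 9  yes
4) m * n = 8 * 4 = 32  yes
5) k = 9, h = 6; 9 > 6  yes
6) n = 4, m = 8; 4 < 8  yes

The assignment fails constraint 1.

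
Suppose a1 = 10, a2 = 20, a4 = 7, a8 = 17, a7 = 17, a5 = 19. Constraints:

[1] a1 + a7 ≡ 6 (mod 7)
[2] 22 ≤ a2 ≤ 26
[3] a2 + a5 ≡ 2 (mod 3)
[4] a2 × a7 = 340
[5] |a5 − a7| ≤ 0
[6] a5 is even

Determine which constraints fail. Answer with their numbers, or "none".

[1] a1 + a7 = 27; 27 mod 7 = 6 — holds.
[2] a2 = 20 is outside [22, 26] — fails.
[3] a2 + a5 = 39; 39 mod 3 = 0, not 2 — fails.
[4] a2 × a7 = 20 × 17 = 340 — holds.
[5] |19 − 17| = 2; 2 > 0, exceeds bound 0 — fails.
[6] a5 = 19 is odd — fails.

Constraints 2, 3, 5, 6 do not hold.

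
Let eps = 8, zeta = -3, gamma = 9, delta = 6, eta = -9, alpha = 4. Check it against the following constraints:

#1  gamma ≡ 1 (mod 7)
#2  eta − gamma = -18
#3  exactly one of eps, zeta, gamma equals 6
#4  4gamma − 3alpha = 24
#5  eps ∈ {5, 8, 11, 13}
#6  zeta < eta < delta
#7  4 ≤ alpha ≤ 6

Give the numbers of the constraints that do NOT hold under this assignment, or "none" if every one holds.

Constraints 1, 3, and 6 do not hold.

#1 9 mod 7 = 2, not 1 — does not hold.
#2 eta − gamma = -9 − 9 = -18 — holds.
#3 eps=8, zeta=-3, gamma=9; 0 of them equal 6, not exactly one — does not hold.
#4 4gamma − 3alpha = 4(9) − 3(4) = 24 — holds.
#5 eps = 8 is in {5, 8, 11, 13} — holds.
#6 values -3, -9, 6; zeta = -3 is not < eta = -9 — does not hold.
#7 alpha = 4 lies in [4, 6] — holds.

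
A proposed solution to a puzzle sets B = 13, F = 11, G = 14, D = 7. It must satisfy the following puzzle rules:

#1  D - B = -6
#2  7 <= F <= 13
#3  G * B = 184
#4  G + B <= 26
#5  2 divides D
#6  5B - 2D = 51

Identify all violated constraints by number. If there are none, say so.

#1 D - B = 7 - 13 = -6 — satisfied.
#2 F = 11 lies in [7, 13] — satisfied.
#3 G * B = 14 * 13 = 182, not 184 — violated.
#4 G + B = 14 + 13 = 27; 27 > 26, bound 26 not met — violated.
#5 7 = 2*3 + 1, so 2 does not divide 7 — violated.
#6 5B - 2D = 5(13) - 2(7) = 51 — satisfied.

Constraints 3, 4, 5 do not hold.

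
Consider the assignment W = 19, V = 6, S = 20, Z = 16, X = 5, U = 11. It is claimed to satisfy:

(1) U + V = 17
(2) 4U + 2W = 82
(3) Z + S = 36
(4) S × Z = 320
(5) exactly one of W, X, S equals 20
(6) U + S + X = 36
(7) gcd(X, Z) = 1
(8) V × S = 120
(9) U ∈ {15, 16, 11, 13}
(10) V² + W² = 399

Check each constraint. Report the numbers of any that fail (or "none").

Violated: 10.

(1) U + V = 11 + 6 = 17 — holds.
(2) 4U + 2W = 4(11) + 2(19) = 82 — holds.
(3) Z + S = 16 + 20 = 36 — holds.
(4) S × Z = 20 × 16 = 320 — holds.
(5) W=19, X=5, S=20; 1 of them equals 20 — holds.
(6) U + S + X = 11 + 20 + 5 = 36 — holds.
(7) gcd(5, 16) = 1 — holds.
(8) V × S = 6 × 20 = 120 — holds.
(9) U = 11 is in {15, 16, 11, 13} — holds.
(10) V² + W² = 6² + 19² = 36 + 361 = 397, not 399 — does not hold.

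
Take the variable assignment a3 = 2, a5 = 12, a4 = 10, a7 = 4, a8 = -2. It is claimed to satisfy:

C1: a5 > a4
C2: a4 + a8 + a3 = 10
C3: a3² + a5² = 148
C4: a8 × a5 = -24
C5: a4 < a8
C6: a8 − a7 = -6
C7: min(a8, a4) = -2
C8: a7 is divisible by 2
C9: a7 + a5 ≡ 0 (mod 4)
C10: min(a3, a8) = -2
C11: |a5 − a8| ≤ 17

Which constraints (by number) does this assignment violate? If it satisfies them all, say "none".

C1: a5 = 12, a4 = 10; 12 > 10 — holds.
C2: a4 + a8 + a3 = 10 + (-2) + 2 = 10 — holds.
C3: a3² + a5² = 2² + 12² = 4 + 144 = 148 — holds.
C4: a8 × a5 = -2 × 12 = -24 — holds.
C5: a4 = 10, a8 = -2; 10 ≥ -2 (want <) — fails.
C6: a8 − a7 = -2 − 4 = -6 — holds.
C7: min(-2, 10) = -2 — holds.
C8: 4 / 2 = 2, so 2 divides 4 — holds.
C9: a7 + a5 = 16; 16 mod 4 = 0 — holds.
C10: min(2, -2) = -2 — holds.
C11: |12 − (-2)| = 14; 14 ≤ 17 — holds.

Constraint 5 does not hold.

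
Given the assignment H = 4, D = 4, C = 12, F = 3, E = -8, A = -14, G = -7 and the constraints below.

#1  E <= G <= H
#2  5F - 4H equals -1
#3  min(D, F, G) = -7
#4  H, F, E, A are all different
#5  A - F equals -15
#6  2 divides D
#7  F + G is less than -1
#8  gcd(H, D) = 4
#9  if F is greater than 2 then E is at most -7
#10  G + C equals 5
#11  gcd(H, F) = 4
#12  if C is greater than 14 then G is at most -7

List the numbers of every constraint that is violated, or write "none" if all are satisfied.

#1 values -8 <= -7 <= 4  holds
#2 5F - 4H = 5(3) - 4(4) = -1  holds
#3 min(4, 3, -7) = -7  holds
#4 values 4, 3, -8, -14 are pairwise distinct  holds
#5 A - F = -14 - 3 = -17, not -15  fails
#6 4 / 2 = 2, so 2 divides 4  holds
#7 F + G = 3 + (-7) = -4; -4 < -1  holds
#8 gcd(4, 4) = 4  holds
#9 F = 3 > 2, so we need E ≤ -7; E = -8 ≤ -7  holds
#10 G + C = -7 + 12 = 5  holds
#11 gcd(4, 3) = 1, not 4  fails
#12 C = 12, not > 14; antecedent false, conditional vacuously true  holds

The assignment fails constraints 5 and 11.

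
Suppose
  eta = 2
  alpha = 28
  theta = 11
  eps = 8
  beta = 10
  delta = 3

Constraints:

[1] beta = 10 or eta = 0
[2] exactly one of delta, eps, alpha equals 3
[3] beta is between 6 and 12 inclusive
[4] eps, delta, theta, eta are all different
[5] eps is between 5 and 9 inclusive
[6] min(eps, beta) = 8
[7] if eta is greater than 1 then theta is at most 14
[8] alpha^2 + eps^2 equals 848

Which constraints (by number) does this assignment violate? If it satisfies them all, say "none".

[1] beta = 10 = 10 (first disjunct)  ✓
[2] delta=3, eps=8, alpha=28; 1 of them equals 3  ✓
[3] beta = 10 lies in [6, 12]  ✓
[4] values 8, 3, 11, 2 are pairwise distinct  ✓
[5] eps = 8 lies in [5, 9]  ✓
[6] min(8, 10) = 8  ✓
[7] eta = 2 > 1, so we need theta ≤ 14; theta = 11 ≤ 14  ✓
[8] alpha^2 + eps^2 = 28^2 + 8^2 = 784 + 64 = 848  ✓

All constraints are satisfied.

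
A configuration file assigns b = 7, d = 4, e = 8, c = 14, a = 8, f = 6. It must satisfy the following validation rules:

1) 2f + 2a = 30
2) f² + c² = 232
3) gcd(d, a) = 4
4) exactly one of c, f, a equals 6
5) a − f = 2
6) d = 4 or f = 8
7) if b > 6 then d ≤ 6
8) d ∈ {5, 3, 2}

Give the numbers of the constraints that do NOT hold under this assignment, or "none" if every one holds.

Constraints 1 and 8 do not hold.

1) 2f + 2a = 2(6) + 2(8) = 28, not 30 — does not hold.
2) f² + c² = 6² + 14² = 36 + 196 = 232 — holds.
3) gcd(4, 8) = 4 — holds.
4) c=14, f=6, a=8; 1 of them equals 6 — holds.
5) a − f = 8 − 6 = 2 — holds.
6) d = 4 = 4 (first disjunct) — holds.
7) b = 7 > 6, so we need d ≤ 6; d = 4 ≤ 6 — holds.
8) d = 4 is not in {5, 3, 2} — does not hold.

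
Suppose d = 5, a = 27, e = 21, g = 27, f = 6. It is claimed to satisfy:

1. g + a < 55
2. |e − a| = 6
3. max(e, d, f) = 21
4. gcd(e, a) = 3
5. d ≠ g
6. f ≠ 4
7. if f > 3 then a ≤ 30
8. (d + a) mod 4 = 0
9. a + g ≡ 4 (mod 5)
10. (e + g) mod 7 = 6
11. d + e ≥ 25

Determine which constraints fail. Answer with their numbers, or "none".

1. g + a = 27 + 27 = 54; 54 < 55  ✓
2. |21 − 27| = 6  ✓
3. max(21, 5, 6) = 21  ✓
4. gcd(21, 27) = 3  ✓
5. d = 5, g = 27; distinct  ✓
6. f = 6, and 6 ≠ 4  ✓
7. f = 6 > 3, so we need a ≤ 30; a = 27 ≤ 30  ✓
8. d + a = 32; 32 mod 4 = 0  ✓
9. a + g = 54; 54 mod 5 = 4  ✓
10. e + g = 48; 48 mod 7 = 6  ✓
11. d + e = 5 + 21 = 26; 26 ≥ 25  ✓

No violations.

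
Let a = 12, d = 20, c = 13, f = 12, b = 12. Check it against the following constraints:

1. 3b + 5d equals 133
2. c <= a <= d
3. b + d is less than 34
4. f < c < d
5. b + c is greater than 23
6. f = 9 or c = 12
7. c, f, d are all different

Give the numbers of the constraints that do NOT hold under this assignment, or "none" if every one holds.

Constraints 1, 2, and 6 do not hold.

1. 3b + 5d = 3(12) + 5(20) = 136, not 133  ✘
2. values 13, 12, 20; c = 13 is not <= a = 12  ✘
3. b + d = 12 + 20 = 32; 32 < 34  ✔
4. values 12 < 13 < 20  ✔
5. b + c = 12 + 13 = 25; 25 > 23  ✔
6. f = 12 ≠ 9 and c = 13 ≠ 12; both disjuncts false  ✘
7. values 13, 12, 20 are pairwise distinct  ✔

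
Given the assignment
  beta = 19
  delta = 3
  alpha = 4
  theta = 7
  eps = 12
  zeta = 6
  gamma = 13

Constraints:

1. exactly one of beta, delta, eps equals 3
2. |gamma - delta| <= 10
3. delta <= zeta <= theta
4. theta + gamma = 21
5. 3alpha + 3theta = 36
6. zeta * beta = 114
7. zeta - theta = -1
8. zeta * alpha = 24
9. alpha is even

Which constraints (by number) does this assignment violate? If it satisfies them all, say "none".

1. beta=19, delta=3, eps=12; 1 of them equals 3  yes
2. |13 - 3| = 10; 10 ≤ 10  yes
3. values 3 <= 6 <= 7  yes
4. theta + gamma = 7 + 13 = 20, not 21  no
5. 3alpha + 3theta = 3(4) + 3(7) = 33, not 36  no
6. zeta * beta = 6 * 19 = 114  yes
7. zeta - theta = 6 - 7 = -1  yes
8. zeta * alpha = 6 * 4 = 24  yes
9. alpha = 4 is even  yes

The assignment fails constraints 4, 5.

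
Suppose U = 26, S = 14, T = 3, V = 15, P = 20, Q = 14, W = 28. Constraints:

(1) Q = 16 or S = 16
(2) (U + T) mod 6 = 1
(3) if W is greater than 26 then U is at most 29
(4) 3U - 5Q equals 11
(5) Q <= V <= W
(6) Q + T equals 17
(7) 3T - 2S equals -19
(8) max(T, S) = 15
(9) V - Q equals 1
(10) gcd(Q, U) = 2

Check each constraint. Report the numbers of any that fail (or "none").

(1) Q = 14 ≠ 16 and S = 14 ≠ 16; both disjuncts false — violated.
(2) U + T = 29; 29 mod 6 = 5, not 1 — violated.
(3) W = 28 > 26, so we need U ≤ 29; U = 26 ≤ 29 — satisfied.
(4) 3U - 5Q = 3(26) - 5(14) = 8, not 11 — violated.
(5) values 14 <= 15 <= 28 — satisfied.
(6) Q + T = 14 + 3 = 17 — satisfied.
(7) 3T - 2S = 3(3) - 2(14) = -19 — satisfied.
(8) max(3, 14) = 14, not 15 — violated.
(9) V - Q = 15 - 14 = 1 — satisfied.
(10) gcd(14, 26) = 2 — satisfied.

Violated: 1, 2, 4, 8.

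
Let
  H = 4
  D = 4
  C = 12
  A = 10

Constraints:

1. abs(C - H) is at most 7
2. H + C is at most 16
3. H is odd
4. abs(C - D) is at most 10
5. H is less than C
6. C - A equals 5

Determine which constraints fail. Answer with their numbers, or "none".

1. abs(12 - 4) = 8; 8 > 7, exceeds bound 7  fails
2. H + C = 4 + 12 = 16; 16 ≤ 16  holds
3. H = 4 is even  fails
4. abs(12 - 4) = 8; 8 ≤ 10  holds
5. H = 4, C = 12; 4 < 12  holds
6. C - A = 12 - 10 = 2, not 5  fails

Constraints 1, 3, and 6 are violated.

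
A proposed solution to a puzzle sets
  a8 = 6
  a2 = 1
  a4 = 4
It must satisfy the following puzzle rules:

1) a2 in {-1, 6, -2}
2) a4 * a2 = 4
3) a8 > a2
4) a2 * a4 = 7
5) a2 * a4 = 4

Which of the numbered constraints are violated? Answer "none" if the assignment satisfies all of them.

1) a2 = 1 is not in {-1, 6, -2}  fails
2) a4 * a2 = 4 * 1 = 4  holds
3) a8 = 6, a2 = 1; 6 > 1  holds
4) a2 * a4 = 1 * 4 = 4, not 7  fails
5) a2 * a4 = 1 * 4 = 4  holds

Constraints 1 and 4 are violated.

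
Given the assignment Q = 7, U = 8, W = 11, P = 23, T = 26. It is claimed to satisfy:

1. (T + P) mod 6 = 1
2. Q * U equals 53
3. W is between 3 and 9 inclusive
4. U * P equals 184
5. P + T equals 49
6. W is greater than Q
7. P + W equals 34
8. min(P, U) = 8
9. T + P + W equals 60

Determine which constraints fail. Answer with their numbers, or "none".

1. T + P = 49; 49 mod 6 = 1 — holds.
2. Q * U = 7 * 8 = 56, not 53 — fails.
3. W = 11 is outside [3, 9] — fails.
4. U * P = 8 * 23 = 184 — holds.
5. P + T = 23 + 26 = 49 — holds.
6. W = 11, Q = 7; 11 > 7 — holds.
7. P + W = 23 + 11 = 34 — holds.
8. min(23, 8) = 8 — holds.
9. T + P + W = 26 + 23 + 11 = 60 — holds.

Constraints 2 and 3 do not hold.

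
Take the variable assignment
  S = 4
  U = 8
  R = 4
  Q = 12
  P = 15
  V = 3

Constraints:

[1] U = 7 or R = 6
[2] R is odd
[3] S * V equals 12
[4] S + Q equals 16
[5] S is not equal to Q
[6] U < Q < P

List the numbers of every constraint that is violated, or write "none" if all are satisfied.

Constraints 1, 2 are violated.

[1] U = 8 ≠ 7 and R = 4 ≠ 6; both disjuncts false  false
[2] R = 4 is even  false
[3] S * V = 4 * 3 = 12  true
[4] S + Q = 4 + 12 = 16  true
[5] S = 4, Q = 12; distinct  true
[6] values 8 < 12 < 15  true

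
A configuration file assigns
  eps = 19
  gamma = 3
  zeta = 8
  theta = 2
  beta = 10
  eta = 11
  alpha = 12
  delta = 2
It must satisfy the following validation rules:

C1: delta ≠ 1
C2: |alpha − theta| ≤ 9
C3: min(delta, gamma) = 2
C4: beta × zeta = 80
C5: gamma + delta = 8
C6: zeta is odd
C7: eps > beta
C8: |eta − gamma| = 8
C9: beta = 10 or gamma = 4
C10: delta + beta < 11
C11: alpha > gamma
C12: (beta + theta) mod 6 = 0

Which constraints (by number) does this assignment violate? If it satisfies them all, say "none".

Constraints 2, 5, 6, 10 do not hold.

C1: delta = 2, and 2 ≠ 1 — satisfied.
C2: |12 − 2| = 10; 10 > 9, exceeds bound 9 — violated.
C3: min(2, 3) = 2 — satisfied.
C4: beta × zeta = 10 × 8 = 80 — satisfied.
C5: gamma + delta = 3 + 2 = 5, not 8 — violated.
C6: zeta = 8 is even — violated.
C7: eps = 19, beta = 10; 19 > 10 — satisfied.
C8: |11 − 3| = 8 — satisfied.
C9: beta = 10 = 10 (first disjunct) — satisfied.
C10: delta + beta = 2 + 10 = 12; 12 ≥ 11, bound 11 not met — violated.
C11: alpha = 12, gamma = 3; 12 > 3 — satisfied.
C12: beta + theta = 12; 12 mod 6 = 0 — satisfied.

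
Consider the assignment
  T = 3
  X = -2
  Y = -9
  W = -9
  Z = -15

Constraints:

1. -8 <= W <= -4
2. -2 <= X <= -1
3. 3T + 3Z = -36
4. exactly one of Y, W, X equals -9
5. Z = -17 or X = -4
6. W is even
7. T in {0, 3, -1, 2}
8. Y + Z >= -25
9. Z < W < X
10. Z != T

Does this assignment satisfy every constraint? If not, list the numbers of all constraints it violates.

1. W = -9 is outside [-8, -4] — violated.
2. X = -2 lies in [-2, -1] — satisfied.
3. 3T + 3Z = 3(3) + 3(-15) = -36 — satisfied.
4. Y=-9, W=-9, X=-2; 2 of them equal -9, not exactly one — violated.
5. Z = -15 ≠ -17 and X = -2 ≠ -4; both disjuncts false — violated.
6. W = -9 is odd — violated.
7. T = 3 is in {0, 3, -1, 2} — satisfied.
8. Y + Z = -9 + (-15) = -24; -24 ≥ -25 — satisfied.
9. values -15 < -9 < -2 — satisfied.
10. Z = -15, T = 3; distinct — satisfied.

Constraints 1, 4, 5, 6 are violated.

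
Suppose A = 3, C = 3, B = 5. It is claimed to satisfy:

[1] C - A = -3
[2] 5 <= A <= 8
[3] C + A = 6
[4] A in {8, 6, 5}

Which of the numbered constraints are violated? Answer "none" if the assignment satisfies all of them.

[1] C - A = 3 - 3 = 0, not -3  ✘
[2] A = 3 is outside [5, 8]  ✘
[3] C + A = 3 + 3 = 6  ✔
[4] A = 3 is not in {8, 6, 5}  ✘

The assignment fails constraints 1, 2, and 4.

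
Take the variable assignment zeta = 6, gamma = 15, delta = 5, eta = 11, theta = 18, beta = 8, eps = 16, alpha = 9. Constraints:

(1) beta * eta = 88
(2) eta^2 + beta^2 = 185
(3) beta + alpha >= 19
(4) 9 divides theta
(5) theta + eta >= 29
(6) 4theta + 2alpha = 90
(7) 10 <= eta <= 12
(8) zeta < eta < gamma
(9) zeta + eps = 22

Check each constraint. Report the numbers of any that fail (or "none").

(1) beta * eta = 8 * 11 = 88 — OK.
(2) eta^2 + beta^2 = 11^2 + 8^2 = 121 + 64 = 185 — OK.
(3) beta + alpha = 8 + 9 = 17; 17 < 19, bound 19 not met — violated.
(4) 18 / 9 = 2, so 9 divides 18 — OK.
(5) theta + eta = 18 + 11 = 29; 29 ≥ 29 — OK.
(6) 4theta + 2alpha = 4(18) + 2(9) = 90 — OK.
(7) eta = 11 lies in [10, 12] — OK.
(8) values 6 < 11 < 15 — OK.
(9) zeta + eps = 6 + 16 = 22 — OK.

Violated: 3.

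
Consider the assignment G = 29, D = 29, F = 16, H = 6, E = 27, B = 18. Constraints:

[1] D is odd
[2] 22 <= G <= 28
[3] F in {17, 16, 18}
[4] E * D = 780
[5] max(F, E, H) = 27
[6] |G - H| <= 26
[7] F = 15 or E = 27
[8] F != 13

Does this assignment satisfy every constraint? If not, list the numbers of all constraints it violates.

The assignment fails constraints 2 and 4.

[1] D = 29 is odd — holds.
[2] G = 29 is outside [22, 28] — fails.
[3] F = 16 is in {17, 16, 18} — holds.
[4] E * D = 27 * 29 = 783, not 780 — fails.
[5] max(16, 27, 6) = 27 — holds.
[6] |29 - 6| = 23; 23 ≤ 26 — holds.
[7] F = 16 ≠ 15, but E = 27 = 27 (second disjunct) — holds.
[8] F = 16, and 16 ≠ 13 — holds.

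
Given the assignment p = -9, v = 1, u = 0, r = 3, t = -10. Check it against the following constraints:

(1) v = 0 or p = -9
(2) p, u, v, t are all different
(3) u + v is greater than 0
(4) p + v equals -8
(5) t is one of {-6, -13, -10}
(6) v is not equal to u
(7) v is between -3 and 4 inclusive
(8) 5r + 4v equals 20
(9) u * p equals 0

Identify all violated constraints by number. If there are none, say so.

No — constraint 8 is not satisfied.

(1) v = 1 ≠ 0, but p = -9 = -9 (second disjunct)  holds
(2) values -9, 0, 1, -10 are pairwise distinct  holds
(3) u + v = 0 + 1 = 1; 1 > 0  holds
(4) p + v = -9 + 1 = -8  holds
(5) t = -10 is in {-6, -13, -10}  holds
(6) v = 1, u = 0; distinct  holds
(7) v = 1 lies in [-3, 4]  holds
(8) 5r + 4v = 5(3) + 4(1) = 19, not 20  fails
(9) u * p = 0 * (-9) = 0  holds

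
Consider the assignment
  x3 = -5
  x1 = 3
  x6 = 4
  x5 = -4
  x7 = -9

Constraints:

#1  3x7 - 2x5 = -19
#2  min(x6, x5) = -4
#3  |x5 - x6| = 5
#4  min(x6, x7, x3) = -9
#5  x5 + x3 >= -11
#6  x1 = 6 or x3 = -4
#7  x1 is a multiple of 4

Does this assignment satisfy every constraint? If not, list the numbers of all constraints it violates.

No — constraints 3, 6, and 7 are not satisfied.

#1 3x7 - 2x5 = 3(-9) - 2(-4) = -19  OK
#2 min(4, -4) = -4  OK
#3 |-4 - 4| = 8, not 5  FAIL
#4 min(4, -9, -5) = -9  OK
#5 x5 + x3 = -4 + (-5) = -9; -9 ≥ -11  OK
#6 x1 = 3 ≠ 6 and x3 = -5 ≠ -4; both disjuncts false  FAIL
#7 3 = 4*0 + 3, so 4 does not divide 3  FAIL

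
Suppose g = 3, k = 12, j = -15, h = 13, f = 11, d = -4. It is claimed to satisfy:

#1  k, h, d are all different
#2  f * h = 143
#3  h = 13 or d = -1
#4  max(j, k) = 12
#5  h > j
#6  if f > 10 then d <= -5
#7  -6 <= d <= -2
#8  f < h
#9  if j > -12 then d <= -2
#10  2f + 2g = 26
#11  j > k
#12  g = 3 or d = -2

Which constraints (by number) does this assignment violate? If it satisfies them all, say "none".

Constraints 6, 10, and 11 are violated.

#1 values 12, 13, -4 are pairwise distinct — satisfied.
#2 f * h = 11 * 13 = 143 — satisfied.
#3 h = 13 = 13 (first disjunct) — satisfied.
#4 max(-15, 12) = 12 — satisfied.
#5 h = 13, j = -15; 13 > -15 — satisfied.
#6 f = 11 > 10, so we need d ≤ -5; but d = -4 > -5 — violated.
#7 d = -4 lies in [-6, -2] — satisfied.
#8 f = 11, h = 13; 11 < 13 — satisfied.
#9 j = -15, not > -12; antecedent false, conditional vacuously true — satisfied.
#10 2f + 2g = 2(11) + 2(3) = 28, not 26 — violated.
#11 j = -15, k = 12; -15 ≤ 12 (want >) — violated.
#12 g = 3 = 3 (first disjunct) — satisfied.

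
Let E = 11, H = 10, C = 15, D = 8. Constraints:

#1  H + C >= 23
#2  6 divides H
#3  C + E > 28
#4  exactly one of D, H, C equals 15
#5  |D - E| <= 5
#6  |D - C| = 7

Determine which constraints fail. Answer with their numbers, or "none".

#1 H + C = 10 + 15 = 25; 25 ≥ 23 — holds.
#2 10 = 6*1 + 4, so 6 does not divide 10 — fails.
#3 C + E = 15 + 11 = 26; 26 ≤ 28, bound 28 not met — fails.
#4 D=8, H=10, C=15; 1 of them equals 15 — holds.
#5 |8 - 11| = 3; 3 ≤ 5 — holds.
#6 |8 - 15| = 7 — holds.

Constraints 2 and 3 do not hold.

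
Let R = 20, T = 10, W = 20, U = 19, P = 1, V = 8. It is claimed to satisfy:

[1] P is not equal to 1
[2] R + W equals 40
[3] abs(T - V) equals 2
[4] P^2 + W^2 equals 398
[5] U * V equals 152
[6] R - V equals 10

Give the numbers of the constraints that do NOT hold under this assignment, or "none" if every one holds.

No — constraints 1, 4, and 6 are not satisfied.

[1] P = 1, but 1 is required to differ — violated.
[2] R + W = 20 + 20 = 40 — satisfied.
[3] abs(10 - 8) = 2 — satisfied.
[4] P^2 + W^2 = 1^2 + 20^2 = 1 + 400 = 401, not 398 — violated.
[5] U * V = 19 * 8 = 152 — satisfied.
[6] R - V = 20 - 8 = 12, not 10 — violated.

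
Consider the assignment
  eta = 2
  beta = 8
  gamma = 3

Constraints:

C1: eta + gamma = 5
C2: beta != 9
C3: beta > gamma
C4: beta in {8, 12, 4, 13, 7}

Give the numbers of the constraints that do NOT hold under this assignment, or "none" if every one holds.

C1: eta + gamma = 2 + 3 = 5 — holds.
C2: beta = 8, and 8 ≠ 9 — holds.
C3: beta = 8, gamma = 3; 8 > 3 — holds.
C4: beta = 8 is in {8, 12, 4, 13, 7} — holds.

All constraints are satisfied.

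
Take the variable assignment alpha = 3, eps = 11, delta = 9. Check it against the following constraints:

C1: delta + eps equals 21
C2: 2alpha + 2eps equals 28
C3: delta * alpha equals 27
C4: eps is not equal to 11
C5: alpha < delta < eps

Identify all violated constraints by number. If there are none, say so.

The assignment fails constraints 1, 4.

C1: delta + eps = 9 + 11 = 20, not 21  false
C2: 2alpha + 2eps = 2(3) + 2(11) = 28  true
C3: delta * alpha = 9 * 3 = 27  true
C4: eps = 11, but 11 is required to differ  false
C5: values 3 < 9 < 11  true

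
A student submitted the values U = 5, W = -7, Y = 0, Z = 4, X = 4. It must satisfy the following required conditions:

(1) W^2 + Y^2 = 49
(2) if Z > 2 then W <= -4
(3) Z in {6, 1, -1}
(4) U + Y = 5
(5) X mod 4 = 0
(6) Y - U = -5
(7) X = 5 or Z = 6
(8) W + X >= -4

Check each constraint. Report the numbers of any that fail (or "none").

Constraints 3 and 7 do not hold.

(1) W^2 + Y^2 = (-7)^2 + 0^2 = 49 + 0 = 49 — holds.
(2) Z = 4 > 2, so we need W ≤ -4; W = -7 ≤ -4 — holds.
(3) Z = 4 is not in {6, 1, -1} — does not hold.
(4) U + Y = 5 + 0 = 5 — holds.
(5) 4 mod 4 = 0 — holds.
(6) Y - U = 0 - 5 = -5 — holds.
(7) X = 4 ≠ 5 and Z = 4 ≠ 6; both disjuncts false — does not hold.
(8) W + X = -7 + 4 = -3; -3 ≥ -4 — holds.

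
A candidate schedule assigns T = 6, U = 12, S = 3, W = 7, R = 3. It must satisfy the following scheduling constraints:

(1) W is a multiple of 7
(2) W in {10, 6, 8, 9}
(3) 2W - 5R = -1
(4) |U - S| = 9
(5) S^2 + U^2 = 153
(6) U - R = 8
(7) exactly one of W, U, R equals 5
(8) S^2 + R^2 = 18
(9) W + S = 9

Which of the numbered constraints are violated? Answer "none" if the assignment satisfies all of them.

(1) 7 / 7 = 1, so 7 divides 7  ✓
(2) W = 7 is not in {10, 6, 8, 9}  ✗
(3) 2W - 5R = 2(7) - 5(3) = -1  ✓
(4) |12 - 3| = 9  ✓
(5) S^2 + U^2 = 3^2 + 12^2 = 9 + 144 = 153  ✓
(6) U - R = 12 - 3 = 9, not 8  ✗
(7) W=7, U=12, R=3; 0 of them equal 5, not exactly one  ✗
(8) S^2 + R^2 = 3^2 + 3^2 = 9 + 9 = 18  ✓
(9) W + S = 7 + 3 = 10, not 9  ✗

No — constraints 2, 6, 7, 9 are not satisfied.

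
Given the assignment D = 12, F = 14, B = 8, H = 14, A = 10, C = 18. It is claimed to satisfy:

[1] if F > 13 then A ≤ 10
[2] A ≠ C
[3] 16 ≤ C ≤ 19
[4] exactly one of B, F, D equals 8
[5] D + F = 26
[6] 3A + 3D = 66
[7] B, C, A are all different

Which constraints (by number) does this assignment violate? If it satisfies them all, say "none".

[1] F = 14 > 13, so we need A ≤ 10; A = 10 ≤ 10 — holds.
[2] A = 10, C = 18; distinct — holds.
[3] C = 18 lies in [16, 19] — holds.
[4] B=8, F=14, D=12; 1 of them equals 8 — holds.
[5] D + F = 12 + 14 = 26 — holds.
[6] 3A + 3D = 3(10) + 3(12) = 66 — holds.
[7] values 8, 18, 10 are pairwise distinct — holds.

No violations.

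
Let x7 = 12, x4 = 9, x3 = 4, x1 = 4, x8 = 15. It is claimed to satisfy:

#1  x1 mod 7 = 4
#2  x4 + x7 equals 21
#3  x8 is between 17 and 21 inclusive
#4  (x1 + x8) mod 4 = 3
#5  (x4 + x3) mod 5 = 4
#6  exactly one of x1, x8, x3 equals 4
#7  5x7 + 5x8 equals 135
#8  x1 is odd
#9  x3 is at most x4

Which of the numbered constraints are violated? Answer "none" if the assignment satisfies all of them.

#1 4 mod 7 = 4  holds
#2 x4 + x7 = 9 + 12 = 21  holds
#3 x8 = 15 is outside [17, 21]  fails
#4 x1 + x8 = 19; 19 mod 4 = 3  holds
#5 x4 + x3 = 13; 13 mod 5 = 3, not 4  fails
#6 x1=4, x8=15, x3=4; 2 of them equal 4, not exactly one  fails
#7 5x7 + 5x8 = 5(12) + 5(15) = 135  holds
#8 x1 = 4 is even  fails
#9 x3 = 4, x4 = 9; 4 ≤ 9  holds

Violated: 3, 5, 6, and 8.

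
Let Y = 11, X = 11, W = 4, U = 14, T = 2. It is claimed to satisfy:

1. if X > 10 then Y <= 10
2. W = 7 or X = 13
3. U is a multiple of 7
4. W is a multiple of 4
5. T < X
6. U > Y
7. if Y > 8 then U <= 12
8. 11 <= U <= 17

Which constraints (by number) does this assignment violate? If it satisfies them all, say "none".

No — constraints 1, 2, and 7 are not satisfied.

1. X = 11 > 10, so we need Y ≤ 10; but Y = 11 > 10 — violated.
2. W = 4 ≠ 7 and X = 11 ≠ 13; both disjuncts false — violated.
3. 14 / 7 = 2, so 7 divides 14 — satisfied.
4. 4 / 4 = 1, so 4 divides 4 — satisfied.
5. T = 2, X = 11; 2 < 11 — satisfied.
6. U = 14, Y = 11; 14 > 11 — satisfied.
7. Y = 11 > 8, so we need U ≤ 12; but U = 14 > 12 — violated.
8. U = 14 lies in [11, 17] — satisfied.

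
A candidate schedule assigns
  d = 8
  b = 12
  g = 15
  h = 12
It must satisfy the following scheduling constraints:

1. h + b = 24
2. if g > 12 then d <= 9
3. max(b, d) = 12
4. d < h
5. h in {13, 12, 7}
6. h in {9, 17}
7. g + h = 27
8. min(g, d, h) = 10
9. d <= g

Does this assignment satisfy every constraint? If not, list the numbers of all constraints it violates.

1. h + b = 12 + 12 = 24 — satisfied.
2. g = 15 > 12, so we need d ≤ 9; d = 8 ≤ 9 — satisfied.
3. max(12, 8) = 12 — satisfied.
4. d = 8, h = 12; 8 < 12 — satisfied.
5. h = 12 is in {13, 12, 7} — satisfied.
6. h = 12 is not in {9, 17} — violated.
7. g + h = 15 + 12 = 27 — satisfied.
8. min(15, 8, 12) = 8, not 10 — violated.
9. d = 8, g = 15; 8 ≤ 15 — satisfied.

Constraints 6 and 8 are violated.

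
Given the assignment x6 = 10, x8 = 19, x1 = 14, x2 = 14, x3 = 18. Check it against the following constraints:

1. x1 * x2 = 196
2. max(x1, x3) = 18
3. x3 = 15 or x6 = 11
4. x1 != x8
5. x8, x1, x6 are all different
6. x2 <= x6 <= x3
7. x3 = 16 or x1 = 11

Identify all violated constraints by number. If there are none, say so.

1. x1 * x2 = 14 * 14 = 196  ✔
2. max(14, 18) = 18  ✔
3. x3 = 18 ≠ 15 and x6 = 10 ≠ 11; both disjuncts false  ✘
4. x1 = 14, x8 = 19; distinct  ✔
5. values 19, 14, 10 are pairwise distinct  ✔
6. values 14, 10, 18; x2 = 14 is not <= x6 = 10  ✘
7. x3 = 18 ≠ 16 and x1 = 14 ≠ 11; both disjuncts false  ✘

Constraints 3, 6, 7 do not hold.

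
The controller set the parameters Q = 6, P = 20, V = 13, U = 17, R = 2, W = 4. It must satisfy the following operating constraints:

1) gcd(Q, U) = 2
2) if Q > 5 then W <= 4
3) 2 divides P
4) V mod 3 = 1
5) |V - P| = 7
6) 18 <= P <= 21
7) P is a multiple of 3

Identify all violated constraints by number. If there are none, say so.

1) gcd(6, 17) = 1, not 2 — fails.
2) Q = 6 > 5, so we need W ≤ 4; W = 4 ≤ 4 — holds.
3) 20 / 2 = 10, so 2 divides 20 — holds.
4) 13 mod 3 = 1 — holds.
5) |13 - 20| = 7 — holds.
6) P = 20 lies in [18, 21] — holds.
7) 20 = 3*6 + 2, so 3 does not divide 20 — fails.

The assignment fails constraints 1 and 7.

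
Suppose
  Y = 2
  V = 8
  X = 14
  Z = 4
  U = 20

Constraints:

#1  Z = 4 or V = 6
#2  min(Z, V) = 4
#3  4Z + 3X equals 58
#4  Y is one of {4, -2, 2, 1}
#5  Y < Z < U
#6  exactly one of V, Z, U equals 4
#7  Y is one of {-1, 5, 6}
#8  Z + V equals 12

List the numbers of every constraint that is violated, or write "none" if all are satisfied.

#1 Z = 4 = 4 (first disjunct) — holds.
#2 min(4, 8) = 4 — holds.
#3 4Z + 3X = 4(4) + 3(14) = 58 — holds.
#4 Y = 2 is in {4, -2, 2, 1} — holds.
#5 values 2 < 4 < 20 — holds.
#6 V=8, Z=4, U=20; 1 of them equals 4 — holds.
#7 Y = 2 is not in {-1, 5, 6} — fails.
#8 Z + V = 4 + 8 = 12 — holds.

Violated: 7.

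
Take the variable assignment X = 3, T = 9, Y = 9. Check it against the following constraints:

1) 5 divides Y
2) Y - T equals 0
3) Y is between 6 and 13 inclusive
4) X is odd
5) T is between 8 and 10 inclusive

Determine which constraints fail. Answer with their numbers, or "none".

1) 9 = 5*1 + 4, so 5 does not divide 9 — does not hold.
2) Y - T = 9 - 9 = 0 — holds.
3) Y = 9 lies in [6, 13] — holds.
4) X = 3 is odd — holds.
5) T = 9 lies in [8, 10] — holds.

No — constraint 1 is not satisfied.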